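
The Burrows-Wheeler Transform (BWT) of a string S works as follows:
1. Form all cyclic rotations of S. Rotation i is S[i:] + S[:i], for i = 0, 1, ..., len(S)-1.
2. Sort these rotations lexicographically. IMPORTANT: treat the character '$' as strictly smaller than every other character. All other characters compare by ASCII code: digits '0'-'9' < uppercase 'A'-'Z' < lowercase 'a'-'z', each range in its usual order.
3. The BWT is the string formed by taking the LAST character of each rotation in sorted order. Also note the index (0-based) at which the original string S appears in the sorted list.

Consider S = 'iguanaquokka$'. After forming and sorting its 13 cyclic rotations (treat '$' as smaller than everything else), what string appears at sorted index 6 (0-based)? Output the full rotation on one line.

Answer: ka$iguanaquok

Derivation:
All 13 rotations (rotation i = S[i:]+S[:i]):
  rot[0] = iguanaquokka$
  rot[1] = guanaquokka$i
  rot[2] = uanaquokka$ig
  rot[3] = anaquokka$igu
  rot[4] = naquokka$igua
  rot[5] = aquokka$iguan
  rot[6] = quokka$iguana
  rot[7] = uokka$iguanaq
  rot[8] = okka$iguanaqu
  rot[9] = kka$iguanaquo
  rot[10] = ka$iguanaquok
  rot[11] = a$iguanaquokk
  rot[12] = $iguanaquokka
Sorted (with $ < everything):
  sorted[0] = $iguanaquokka
  sorted[1] = a$iguanaquokk
  sorted[2] = anaquokka$igu
  sorted[3] = aquokka$iguan
  sorted[4] = guanaquokka$i
  sorted[5] = iguanaquokka$
  sorted[6] = ka$iguanaquok
  sorted[7] = kka$iguanaquo
  sorted[8] = naquokka$igua
  sorted[9] = okka$iguanaqu
  sorted[10] = quokka$iguana
  sorted[11] = uanaquokka$ig
  sorted[12] = uokka$iguanaq
sorted[6] = ka$iguanaquok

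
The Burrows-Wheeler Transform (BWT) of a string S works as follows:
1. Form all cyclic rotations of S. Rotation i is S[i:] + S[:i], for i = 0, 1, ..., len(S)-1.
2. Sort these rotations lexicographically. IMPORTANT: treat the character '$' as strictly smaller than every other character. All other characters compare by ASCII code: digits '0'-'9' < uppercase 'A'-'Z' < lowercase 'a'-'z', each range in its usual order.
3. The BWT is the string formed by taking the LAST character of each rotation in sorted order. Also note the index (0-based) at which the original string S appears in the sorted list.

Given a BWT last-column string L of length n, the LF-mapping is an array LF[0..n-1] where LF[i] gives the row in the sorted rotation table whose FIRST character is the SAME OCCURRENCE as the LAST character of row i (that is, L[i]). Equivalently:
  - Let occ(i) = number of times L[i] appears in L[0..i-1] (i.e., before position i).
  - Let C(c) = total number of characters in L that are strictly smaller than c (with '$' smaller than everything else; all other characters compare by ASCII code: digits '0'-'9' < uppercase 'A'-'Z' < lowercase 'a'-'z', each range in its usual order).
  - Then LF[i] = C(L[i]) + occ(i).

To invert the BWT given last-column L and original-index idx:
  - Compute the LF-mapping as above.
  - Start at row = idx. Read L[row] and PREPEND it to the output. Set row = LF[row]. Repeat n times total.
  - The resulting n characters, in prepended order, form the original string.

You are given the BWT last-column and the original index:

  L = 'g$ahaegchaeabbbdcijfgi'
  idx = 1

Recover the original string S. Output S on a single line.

Answer: aaaebedgbfihacgijhcbg$

Derivation:
LF mapping: 14 0 1 17 2 11 15 8 18 3 12 4 5 6 7 10 9 19 21 13 16 20
Walk LF starting at row 1, prepending L[row]:
  step 1: row=1, L[1]='$', prepend. Next row=LF[1]=0
  step 2: row=0, L[0]='g', prepend. Next row=LF[0]=14
  step 3: row=14, L[14]='b', prepend. Next row=LF[14]=7
  step 4: row=7, L[7]='c', prepend. Next row=LF[7]=8
  step 5: row=8, L[8]='h', prepend. Next row=LF[8]=18
  step 6: row=18, L[18]='j', prepend. Next row=LF[18]=21
  step 7: row=21, L[21]='i', prepend. Next row=LF[21]=20
  step 8: row=20, L[20]='g', prepend. Next row=LF[20]=16
  step 9: row=16, L[16]='c', prepend. Next row=LF[16]=9
  step 10: row=9, L[9]='a', prepend. Next row=LF[9]=3
  step 11: row=3, L[3]='h', prepend. Next row=LF[3]=17
  step 12: row=17, L[17]='i', prepend. Next row=LF[17]=19
  step 13: row=19, L[19]='f', prepend. Next row=LF[19]=13
  step 14: row=13, L[13]='b', prepend. Next row=LF[13]=6
  step 15: row=6, L[6]='g', prepend. Next row=LF[6]=15
  step 16: row=15, L[15]='d', prepend. Next row=LF[15]=10
  step 17: row=10, L[10]='e', prepend. Next row=LF[10]=12
  step 18: row=12, L[12]='b', prepend. Next row=LF[12]=5
  step 19: row=5, L[5]='e', prepend. Next row=LF[5]=11
  step 20: row=11, L[11]='a', prepend. Next row=LF[11]=4
  step 21: row=4, L[4]='a', prepend. Next row=LF[4]=2
  step 22: row=2, L[2]='a', prepend. Next row=LF[2]=1
Reversed output: aaaebedgbfihacgijhcbg$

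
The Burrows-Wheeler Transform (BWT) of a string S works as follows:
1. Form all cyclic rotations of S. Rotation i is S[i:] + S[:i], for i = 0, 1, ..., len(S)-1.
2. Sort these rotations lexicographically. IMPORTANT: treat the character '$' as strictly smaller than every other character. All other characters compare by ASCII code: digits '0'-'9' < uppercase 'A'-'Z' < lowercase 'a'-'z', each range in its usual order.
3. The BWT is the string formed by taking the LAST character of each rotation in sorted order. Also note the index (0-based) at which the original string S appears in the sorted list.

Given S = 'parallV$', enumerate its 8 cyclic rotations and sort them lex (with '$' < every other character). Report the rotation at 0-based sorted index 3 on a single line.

Answer: arallV$p

Derivation:
All 8 rotations (rotation i = S[i:]+S[:i]):
  rot[0] = parallV$
  rot[1] = arallV$p
  rot[2] = rallV$pa
  rot[3] = allV$par
  rot[4] = llV$para
  rot[5] = lV$paral
  rot[6] = V$parall
  rot[7] = $parallV
Sorted (with $ < everything):
  sorted[0] = $parallV
  sorted[1] = V$parall
  sorted[2] = allV$par
  sorted[3] = arallV$p
  sorted[4] = lV$paral
  sorted[5] = llV$para
  sorted[6] = parallV$
  sorted[7] = rallV$pa
sorted[3] = arallV$p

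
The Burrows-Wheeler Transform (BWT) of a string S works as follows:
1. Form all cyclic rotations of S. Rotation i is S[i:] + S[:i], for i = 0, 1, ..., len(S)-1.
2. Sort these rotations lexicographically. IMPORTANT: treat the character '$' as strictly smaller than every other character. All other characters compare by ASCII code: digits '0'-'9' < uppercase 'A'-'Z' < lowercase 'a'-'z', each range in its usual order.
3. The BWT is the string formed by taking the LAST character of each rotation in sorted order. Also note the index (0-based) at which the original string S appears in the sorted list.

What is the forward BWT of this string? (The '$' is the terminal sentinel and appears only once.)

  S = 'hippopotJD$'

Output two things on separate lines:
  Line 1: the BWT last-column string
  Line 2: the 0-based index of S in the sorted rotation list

Answer: DJt$hpppoio
3

Derivation:
All 11 rotations (rotation i = S[i:]+S[:i]):
  rot[0] = hippopotJD$
  rot[1] = ippopotJD$h
  rot[2] = ppopotJD$hi
  rot[3] = popotJD$hip
  rot[4] = opotJD$hipp
  rot[5] = potJD$hippo
  rot[6] = otJD$hippop
  rot[7] = tJD$hippopo
  rot[8] = JD$hippopot
  rot[9] = D$hippopotJ
  rot[10] = $hippopotJD
Sorted (with $ < everything):
  sorted[0] = $hippopotJD  (last char: 'D')
  sorted[1] = D$hippopotJ  (last char: 'J')
  sorted[2] = JD$hippopot  (last char: 't')
  sorted[3] = hippopotJD$  (last char: '$')
  sorted[4] = ippopotJD$h  (last char: 'h')
  sorted[5] = opotJD$hipp  (last char: 'p')
  sorted[6] = otJD$hippop  (last char: 'p')
  sorted[7] = popotJD$hip  (last char: 'p')
  sorted[8] = potJD$hippo  (last char: 'o')
  sorted[9] = ppopotJD$hi  (last char: 'i')
  sorted[10] = tJD$hippopo  (last char: 'o')
Last column: DJt$hpppoio
Original string S is at sorted index 3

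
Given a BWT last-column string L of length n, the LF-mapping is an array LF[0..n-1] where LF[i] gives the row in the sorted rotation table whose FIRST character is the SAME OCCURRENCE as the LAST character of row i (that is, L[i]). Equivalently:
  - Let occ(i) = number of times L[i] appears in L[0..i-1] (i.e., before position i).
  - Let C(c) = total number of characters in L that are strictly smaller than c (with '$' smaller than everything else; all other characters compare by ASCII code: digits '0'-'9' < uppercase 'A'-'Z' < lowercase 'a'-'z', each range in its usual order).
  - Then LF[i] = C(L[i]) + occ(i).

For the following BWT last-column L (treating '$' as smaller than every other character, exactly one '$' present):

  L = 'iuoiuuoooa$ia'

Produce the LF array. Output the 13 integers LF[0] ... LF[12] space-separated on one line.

Char counts: '$':1, 'a':2, 'i':3, 'o':4, 'u':3
C (first-col start): C('$')=0, C('a')=1, C('i')=3, C('o')=6, C('u')=10
L[0]='i': occ=0, LF[0]=C('i')+0=3+0=3
L[1]='u': occ=0, LF[1]=C('u')+0=10+0=10
L[2]='o': occ=0, LF[2]=C('o')+0=6+0=6
L[3]='i': occ=1, LF[3]=C('i')+1=3+1=4
L[4]='u': occ=1, LF[4]=C('u')+1=10+1=11
L[5]='u': occ=2, LF[5]=C('u')+2=10+2=12
L[6]='o': occ=1, LF[6]=C('o')+1=6+1=7
L[7]='o': occ=2, LF[7]=C('o')+2=6+2=8
L[8]='o': occ=3, LF[8]=C('o')+3=6+3=9
L[9]='a': occ=0, LF[9]=C('a')+0=1+0=1
L[10]='$': occ=0, LF[10]=C('$')+0=0+0=0
L[11]='i': occ=2, LF[11]=C('i')+2=3+2=5
L[12]='a': occ=1, LF[12]=C('a')+1=1+1=2

Answer: 3 10 6 4 11 12 7 8 9 1 0 5 2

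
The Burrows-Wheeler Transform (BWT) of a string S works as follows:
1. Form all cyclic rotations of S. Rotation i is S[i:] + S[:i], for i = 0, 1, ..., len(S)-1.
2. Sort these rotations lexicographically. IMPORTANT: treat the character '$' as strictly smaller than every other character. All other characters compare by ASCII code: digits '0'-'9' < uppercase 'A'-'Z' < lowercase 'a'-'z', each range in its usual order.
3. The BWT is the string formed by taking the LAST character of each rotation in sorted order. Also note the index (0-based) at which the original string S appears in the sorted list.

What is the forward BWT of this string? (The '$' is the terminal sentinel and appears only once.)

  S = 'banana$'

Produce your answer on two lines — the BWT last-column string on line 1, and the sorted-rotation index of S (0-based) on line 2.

All 7 rotations (rotation i = S[i:]+S[:i]):
  rot[0] = banana$
  rot[1] = anana$b
  rot[2] = nana$ba
  rot[3] = ana$ban
  rot[4] = na$bana
  rot[5] = a$banan
  rot[6] = $banana
Sorted (with $ < everything):
  sorted[0] = $banana  (last char: 'a')
  sorted[1] = a$banan  (last char: 'n')
  sorted[2] = ana$ban  (last char: 'n')
  sorted[3] = anana$b  (last char: 'b')
  sorted[4] = banana$  (last char: '$')
  sorted[5] = na$bana  (last char: 'a')
  sorted[6] = nana$ba  (last char: 'a')
Last column: annb$aa
Original string S is at sorted index 4

Answer: annb$aa
4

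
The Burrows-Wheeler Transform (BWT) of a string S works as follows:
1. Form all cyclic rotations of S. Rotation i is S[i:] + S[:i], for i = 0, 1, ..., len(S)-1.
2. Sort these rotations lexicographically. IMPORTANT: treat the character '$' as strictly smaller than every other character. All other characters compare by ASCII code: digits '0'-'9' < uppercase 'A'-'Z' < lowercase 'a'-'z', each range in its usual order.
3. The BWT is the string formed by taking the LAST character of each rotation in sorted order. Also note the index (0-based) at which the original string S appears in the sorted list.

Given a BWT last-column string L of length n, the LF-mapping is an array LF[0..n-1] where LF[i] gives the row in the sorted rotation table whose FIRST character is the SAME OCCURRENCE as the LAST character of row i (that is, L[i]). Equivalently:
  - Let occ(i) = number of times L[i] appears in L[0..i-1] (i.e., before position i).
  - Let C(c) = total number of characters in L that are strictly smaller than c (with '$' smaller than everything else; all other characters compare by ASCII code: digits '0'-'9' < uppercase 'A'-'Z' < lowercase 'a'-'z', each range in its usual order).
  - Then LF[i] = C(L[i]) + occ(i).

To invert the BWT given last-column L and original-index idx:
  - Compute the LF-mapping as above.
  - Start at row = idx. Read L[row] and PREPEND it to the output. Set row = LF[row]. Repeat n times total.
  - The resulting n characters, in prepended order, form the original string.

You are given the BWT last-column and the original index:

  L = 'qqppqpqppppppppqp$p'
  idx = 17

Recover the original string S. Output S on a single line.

Answer: qpppqppppqqppppppq$

Derivation:
LF mapping: 14 15 1 2 16 3 17 4 5 6 7 8 9 10 11 18 12 0 13
Walk LF starting at row 17, prepending L[row]:
  step 1: row=17, L[17]='$', prepend. Next row=LF[17]=0
  step 2: row=0, L[0]='q', prepend. Next row=LF[0]=14
  step 3: row=14, L[14]='p', prepend. Next row=LF[14]=11
  step 4: row=11, L[11]='p', prepend. Next row=LF[11]=8
  step 5: row=8, L[8]='p', prepend. Next row=LF[8]=5
  step 6: row=5, L[5]='p', prepend. Next row=LF[5]=3
  step 7: row=3, L[3]='p', prepend. Next row=LF[3]=2
  step 8: row=2, L[2]='p', prepend. Next row=LF[2]=1
  step 9: row=1, L[1]='q', prepend. Next row=LF[1]=15
  step 10: row=15, L[15]='q', prepend. Next row=LF[15]=18
  step 11: row=18, L[18]='p', prepend. Next row=LF[18]=13
  step 12: row=13, L[13]='p', prepend. Next row=LF[13]=10
  step 13: row=10, L[10]='p', prepend. Next row=LF[10]=7
  step 14: row=7, L[7]='p', prepend. Next row=LF[7]=4
  step 15: row=4, L[4]='q', prepend. Next row=LF[4]=16
  step 16: row=16, L[16]='p', prepend. Next row=LF[16]=12
  step 17: row=12, L[12]='p', prepend. Next row=LF[12]=9
  step 18: row=9, L[9]='p', prepend. Next row=LF[9]=6
  step 19: row=6, L[6]='q', prepend. Next row=LF[6]=17
Reversed output: qpppqppppqqppppppq$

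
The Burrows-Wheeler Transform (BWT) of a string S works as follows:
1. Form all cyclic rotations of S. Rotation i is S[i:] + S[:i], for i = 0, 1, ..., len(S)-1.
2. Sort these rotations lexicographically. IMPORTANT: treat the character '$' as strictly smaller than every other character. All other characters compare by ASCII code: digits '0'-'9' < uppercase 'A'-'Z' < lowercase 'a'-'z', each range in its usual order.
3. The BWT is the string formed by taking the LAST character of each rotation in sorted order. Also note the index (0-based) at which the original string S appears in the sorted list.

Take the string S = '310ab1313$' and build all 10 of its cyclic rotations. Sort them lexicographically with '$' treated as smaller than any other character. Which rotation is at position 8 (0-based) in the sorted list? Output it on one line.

Answer: ab1313$310

Derivation:
All 10 rotations (rotation i = S[i:]+S[:i]):
  rot[0] = 310ab1313$
  rot[1] = 10ab1313$3
  rot[2] = 0ab1313$31
  rot[3] = ab1313$310
  rot[4] = b1313$310a
  rot[5] = 1313$310ab
  rot[6] = 313$310ab1
  rot[7] = 13$310ab13
  rot[8] = 3$310ab131
  rot[9] = $310ab1313
Sorted (with $ < everything):
  sorted[0] = $310ab1313
  sorted[1] = 0ab1313$31
  sorted[2] = 10ab1313$3
  sorted[3] = 13$310ab13
  sorted[4] = 1313$310ab
  sorted[5] = 3$310ab131
  sorted[6] = 310ab1313$
  sorted[7] = 313$310ab1
  sorted[8] = ab1313$310
  sorted[9] = b1313$310a
sorted[8] = ab1313$310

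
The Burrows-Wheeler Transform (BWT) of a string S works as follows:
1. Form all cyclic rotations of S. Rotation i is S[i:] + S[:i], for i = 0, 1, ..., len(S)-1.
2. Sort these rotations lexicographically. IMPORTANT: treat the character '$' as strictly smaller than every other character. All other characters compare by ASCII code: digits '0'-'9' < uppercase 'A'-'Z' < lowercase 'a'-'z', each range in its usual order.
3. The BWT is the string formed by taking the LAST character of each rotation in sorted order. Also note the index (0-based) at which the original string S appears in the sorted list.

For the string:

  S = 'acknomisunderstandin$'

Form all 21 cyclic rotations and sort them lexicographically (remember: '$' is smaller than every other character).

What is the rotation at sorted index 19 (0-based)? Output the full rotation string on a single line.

Answer: tandin$acknomisunders

Derivation:
All 21 rotations (rotation i = S[i:]+S[:i]):
  rot[0] = acknomisunderstandin$
  rot[1] = cknomisunderstandin$a
  rot[2] = knomisunderstandin$ac
  rot[3] = nomisunderstandin$ack
  rot[4] = omisunderstandin$ackn
  rot[5] = misunderstandin$ackno
  rot[6] = isunderstandin$acknom
  rot[7] = sunderstandin$acknomi
  rot[8] = understandin$acknomis
  rot[9] = nderstandin$acknomisu
  rot[10] = derstandin$acknomisun
  rot[11] = erstandin$acknomisund
  rot[12] = rstandin$acknomisunde
  rot[13] = standin$acknomisunder
  rot[14] = tandin$acknomisunders
  rot[15] = andin$acknomisunderst
  rot[16] = ndin$acknomisundersta
  rot[17] = din$acknomisunderstan
  rot[18] = in$acknomisunderstand
  rot[19] = n$acknomisunderstandi
  rot[20] = $acknomisunderstandin
Sorted (with $ < everything):
  sorted[0] = $acknomisunderstandin
  sorted[1] = acknomisunderstandin$
  sorted[2] = andin$acknomisunderst
  sorted[3] = cknomisunderstandin$a
  sorted[4] = derstandin$acknomisun
  sorted[5] = din$acknomisunderstan
  sorted[6] = erstandin$acknomisund
  sorted[7] = in$acknomisunderstand
  sorted[8] = isunderstandin$acknom
  sorted[9] = knomisunderstandin$ac
  sorted[10] = misunderstandin$ackno
  sorted[11] = n$acknomisunderstandi
  sorted[12] = nderstandin$acknomisu
  sorted[13] = ndin$acknomisundersta
  sorted[14] = nomisunderstandin$ack
  sorted[15] = omisunderstandin$ackn
  sorted[16] = rstandin$acknomisunde
  sorted[17] = standin$acknomisunder
  sorted[18] = sunderstandin$acknomi
  sorted[19] = tandin$acknomisunders
  sorted[20] = understandin$acknomis
sorted[19] = tandin$acknomisunders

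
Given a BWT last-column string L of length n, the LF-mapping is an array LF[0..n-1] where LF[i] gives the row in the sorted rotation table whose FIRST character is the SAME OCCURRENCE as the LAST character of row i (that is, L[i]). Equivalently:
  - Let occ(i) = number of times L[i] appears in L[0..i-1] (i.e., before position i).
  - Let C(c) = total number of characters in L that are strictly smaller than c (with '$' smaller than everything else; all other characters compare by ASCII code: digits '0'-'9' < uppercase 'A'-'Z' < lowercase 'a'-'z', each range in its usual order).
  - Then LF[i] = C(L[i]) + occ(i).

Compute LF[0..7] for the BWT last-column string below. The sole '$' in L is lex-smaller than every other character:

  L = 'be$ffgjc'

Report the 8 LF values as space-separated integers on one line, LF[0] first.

Char counts: '$':1, 'b':1, 'c':1, 'e':1, 'f':2, 'g':1, 'j':1
C (first-col start): C('$')=0, C('b')=1, C('c')=2, C('e')=3, C('f')=4, C('g')=6, C('j')=7
L[0]='b': occ=0, LF[0]=C('b')+0=1+0=1
L[1]='e': occ=0, LF[1]=C('e')+0=3+0=3
L[2]='$': occ=0, LF[2]=C('$')+0=0+0=0
L[3]='f': occ=0, LF[3]=C('f')+0=4+0=4
L[4]='f': occ=1, LF[4]=C('f')+1=4+1=5
L[5]='g': occ=0, LF[5]=C('g')+0=6+0=6
L[6]='j': occ=0, LF[6]=C('j')+0=7+0=7
L[7]='c': occ=0, LF[7]=C('c')+0=2+0=2

Answer: 1 3 0 4 5 6 7 2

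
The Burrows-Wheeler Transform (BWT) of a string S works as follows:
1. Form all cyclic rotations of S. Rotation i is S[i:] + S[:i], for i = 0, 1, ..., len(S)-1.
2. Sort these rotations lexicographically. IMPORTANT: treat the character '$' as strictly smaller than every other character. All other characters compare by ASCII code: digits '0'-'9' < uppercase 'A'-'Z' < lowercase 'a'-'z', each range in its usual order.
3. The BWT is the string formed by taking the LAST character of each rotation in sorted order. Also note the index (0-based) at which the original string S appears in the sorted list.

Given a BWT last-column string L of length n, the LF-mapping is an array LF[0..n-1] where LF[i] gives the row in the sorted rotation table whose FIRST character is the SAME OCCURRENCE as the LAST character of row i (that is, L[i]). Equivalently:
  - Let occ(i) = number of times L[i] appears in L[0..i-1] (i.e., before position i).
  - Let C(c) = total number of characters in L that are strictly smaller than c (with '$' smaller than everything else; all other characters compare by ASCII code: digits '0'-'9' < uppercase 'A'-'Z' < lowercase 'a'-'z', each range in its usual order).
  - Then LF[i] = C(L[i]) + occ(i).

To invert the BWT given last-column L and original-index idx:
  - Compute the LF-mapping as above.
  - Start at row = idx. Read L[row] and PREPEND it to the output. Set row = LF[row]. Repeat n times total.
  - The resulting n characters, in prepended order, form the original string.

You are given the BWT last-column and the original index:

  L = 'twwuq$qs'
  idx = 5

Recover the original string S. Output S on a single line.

LF mapping: 4 6 7 5 1 0 2 3
Walk LF starting at row 5, prepending L[row]:
  step 1: row=5, L[5]='$', prepend. Next row=LF[5]=0
  step 2: row=0, L[0]='t', prepend. Next row=LF[0]=4
  step 3: row=4, L[4]='q', prepend. Next row=LF[4]=1
  step 4: row=1, L[1]='w', prepend. Next row=LF[1]=6
  step 5: row=6, L[6]='q', prepend. Next row=LF[6]=2
  step 6: row=2, L[2]='w', prepend. Next row=LF[2]=7
  step 7: row=7, L[7]='s', prepend. Next row=LF[7]=3
  step 8: row=3, L[3]='u', prepend. Next row=LF[3]=5
Reversed output: uswqwqt$

Answer: uswqwqt$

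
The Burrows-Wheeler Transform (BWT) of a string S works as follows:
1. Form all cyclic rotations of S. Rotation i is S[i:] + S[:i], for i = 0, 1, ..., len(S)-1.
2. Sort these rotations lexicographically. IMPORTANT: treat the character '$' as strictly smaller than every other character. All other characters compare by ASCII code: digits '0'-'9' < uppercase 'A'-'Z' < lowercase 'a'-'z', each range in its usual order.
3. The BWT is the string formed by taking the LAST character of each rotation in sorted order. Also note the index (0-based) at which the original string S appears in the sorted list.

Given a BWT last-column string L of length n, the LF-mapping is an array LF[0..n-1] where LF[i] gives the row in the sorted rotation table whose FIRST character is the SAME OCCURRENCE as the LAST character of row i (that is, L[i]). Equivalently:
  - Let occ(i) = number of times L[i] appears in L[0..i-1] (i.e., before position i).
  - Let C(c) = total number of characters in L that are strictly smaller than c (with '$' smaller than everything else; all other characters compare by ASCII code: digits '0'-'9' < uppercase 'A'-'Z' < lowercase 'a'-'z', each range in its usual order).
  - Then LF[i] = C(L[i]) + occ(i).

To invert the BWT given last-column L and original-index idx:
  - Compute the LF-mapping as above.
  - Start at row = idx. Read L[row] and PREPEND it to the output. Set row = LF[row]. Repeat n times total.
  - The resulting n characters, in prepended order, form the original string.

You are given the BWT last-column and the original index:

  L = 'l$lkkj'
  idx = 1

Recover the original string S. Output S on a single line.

Answer: jlkkl$

Derivation:
LF mapping: 4 0 5 2 3 1
Walk LF starting at row 1, prepending L[row]:
  step 1: row=1, L[1]='$', prepend. Next row=LF[1]=0
  step 2: row=0, L[0]='l', prepend. Next row=LF[0]=4
  step 3: row=4, L[4]='k', prepend. Next row=LF[4]=3
  step 4: row=3, L[3]='k', prepend. Next row=LF[3]=2
  step 5: row=2, L[2]='l', prepend. Next row=LF[2]=5
  step 6: row=5, L[5]='j', prepend. Next row=LF[5]=1
Reversed output: jlkkl$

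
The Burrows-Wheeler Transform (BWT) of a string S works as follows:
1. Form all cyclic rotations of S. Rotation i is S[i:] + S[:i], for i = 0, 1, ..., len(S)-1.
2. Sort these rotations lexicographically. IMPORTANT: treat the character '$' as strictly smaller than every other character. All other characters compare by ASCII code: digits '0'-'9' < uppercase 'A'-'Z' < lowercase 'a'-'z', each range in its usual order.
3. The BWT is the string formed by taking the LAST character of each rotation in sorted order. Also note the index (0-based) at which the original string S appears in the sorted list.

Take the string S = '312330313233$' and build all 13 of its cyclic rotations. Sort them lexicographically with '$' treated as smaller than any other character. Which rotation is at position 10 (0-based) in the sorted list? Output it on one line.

Answer: 3233$31233031

Derivation:
All 13 rotations (rotation i = S[i:]+S[:i]):
  rot[0] = 312330313233$
  rot[1] = 12330313233$3
  rot[2] = 2330313233$31
  rot[3] = 330313233$312
  rot[4] = 30313233$3123
  rot[5] = 0313233$31233
  rot[6] = 313233$312330
  rot[7] = 13233$3123303
  rot[8] = 3233$31233031
  rot[9] = 233$312330313
  rot[10] = 33$3123303132
  rot[11] = 3$31233031323
  rot[12] = $312330313233
Sorted (with $ < everything):
  sorted[0] = $312330313233
  sorted[1] = 0313233$31233
  sorted[2] = 12330313233$3
  sorted[3] = 13233$3123303
  sorted[4] = 233$312330313
  sorted[5] = 2330313233$31
  sorted[6] = 3$31233031323
  sorted[7] = 30313233$3123
  sorted[8] = 312330313233$
  sorted[9] = 313233$312330
  sorted[10] = 3233$31233031
  sorted[11] = 33$3123303132
  sorted[12] = 330313233$312
sorted[10] = 3233$31233031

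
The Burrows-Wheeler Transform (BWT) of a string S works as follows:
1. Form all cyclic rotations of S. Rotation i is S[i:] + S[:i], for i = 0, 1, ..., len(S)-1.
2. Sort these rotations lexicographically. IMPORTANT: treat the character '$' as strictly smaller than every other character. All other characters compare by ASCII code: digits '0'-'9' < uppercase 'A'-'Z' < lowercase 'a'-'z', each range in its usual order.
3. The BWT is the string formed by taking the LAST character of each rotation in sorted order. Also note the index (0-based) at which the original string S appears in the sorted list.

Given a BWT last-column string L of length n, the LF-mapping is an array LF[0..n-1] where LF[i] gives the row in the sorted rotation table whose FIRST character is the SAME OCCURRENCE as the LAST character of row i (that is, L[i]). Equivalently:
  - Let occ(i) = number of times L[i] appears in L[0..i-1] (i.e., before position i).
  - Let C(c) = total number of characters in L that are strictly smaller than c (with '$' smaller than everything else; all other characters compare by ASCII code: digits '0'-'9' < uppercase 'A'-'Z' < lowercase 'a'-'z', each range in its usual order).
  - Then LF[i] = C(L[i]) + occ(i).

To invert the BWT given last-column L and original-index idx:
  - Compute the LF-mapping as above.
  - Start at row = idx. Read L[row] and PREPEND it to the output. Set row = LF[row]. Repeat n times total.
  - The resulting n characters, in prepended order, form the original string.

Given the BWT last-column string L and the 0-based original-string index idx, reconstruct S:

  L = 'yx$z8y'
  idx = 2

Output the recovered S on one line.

Answer: x8yzy$

Derivation:
LF mapping: 3 2 0 5 1 4
Walk LF starting at row 2, prepending L[row]:
  step 1: row=2, L[2]='$', prepend. Next row=LF[2]=0
  step 2: row=0, L[0]='y', prepend. Next row=LF[0]=3
  step 3: row=3, L[3]='z', prepend. Next row=LF[3]=5
  step 4: row=5, L[5]='y', prepend. Next row=LF[5]=4
  step 5: row=4, L[4]='8', prepend. Next row=LF[4]=1
  step 6: row=1, L[1]='x', prepend. Next row=LF[1]=2
Reversed output: x8yzy$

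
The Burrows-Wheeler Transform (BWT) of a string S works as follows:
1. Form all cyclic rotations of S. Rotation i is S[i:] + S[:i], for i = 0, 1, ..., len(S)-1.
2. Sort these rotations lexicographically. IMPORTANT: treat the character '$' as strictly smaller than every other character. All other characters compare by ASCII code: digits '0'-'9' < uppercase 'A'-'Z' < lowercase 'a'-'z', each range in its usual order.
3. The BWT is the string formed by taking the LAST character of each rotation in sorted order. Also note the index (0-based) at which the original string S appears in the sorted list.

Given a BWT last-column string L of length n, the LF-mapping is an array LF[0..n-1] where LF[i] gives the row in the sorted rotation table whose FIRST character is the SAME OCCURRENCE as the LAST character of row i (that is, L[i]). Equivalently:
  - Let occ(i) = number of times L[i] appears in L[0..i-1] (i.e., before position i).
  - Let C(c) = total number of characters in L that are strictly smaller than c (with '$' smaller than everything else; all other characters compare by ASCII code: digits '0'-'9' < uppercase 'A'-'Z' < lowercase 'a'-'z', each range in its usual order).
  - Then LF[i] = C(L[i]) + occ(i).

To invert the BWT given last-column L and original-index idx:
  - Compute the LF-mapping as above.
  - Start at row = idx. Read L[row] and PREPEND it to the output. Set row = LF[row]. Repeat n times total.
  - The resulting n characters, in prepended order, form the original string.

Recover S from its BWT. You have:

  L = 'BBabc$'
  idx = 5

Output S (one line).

Answer: cbaBB$

Derivation:
LF mapping: 1 2 3 4 5 0
Walk LF starting at row 5, prepending L[row]:
  step 1: row=5, L[5]='$', prepend. Next row=LF[5]=0
  step 2: row=0, L[0]='B', prepend. Next row=LF[0]=1
  step 3: row=1, L[1]='B', prepend. Next row=LF[1]=2
  step 4: row=2, L[2]='a', prepend. Next row=LF[2]=3
  step 5: row=3, L[3]='b', prepend. Next row=LF[3]=4
  step 6: row=4, L[4]='c', prepend. Next row=LF[4]=5
Reversed output: cbaBB$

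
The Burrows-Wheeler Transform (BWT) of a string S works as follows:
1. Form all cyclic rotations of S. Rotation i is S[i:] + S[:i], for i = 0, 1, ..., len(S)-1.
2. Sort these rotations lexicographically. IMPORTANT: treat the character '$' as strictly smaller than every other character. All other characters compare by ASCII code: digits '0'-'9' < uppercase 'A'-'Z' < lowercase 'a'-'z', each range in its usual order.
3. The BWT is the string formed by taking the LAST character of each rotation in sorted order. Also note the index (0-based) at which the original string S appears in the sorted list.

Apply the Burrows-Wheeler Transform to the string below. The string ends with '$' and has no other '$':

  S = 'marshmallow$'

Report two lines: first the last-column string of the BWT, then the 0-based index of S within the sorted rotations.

All 12 rotations (rotation i = S[i:]+S[:i]):
  rot[0] = marshmallow$
  rot[1] = arshmallow$m
  rot[2] = rshmallow$ma
  rot[3] = shmallow$mar
  rot[4] = hmallow$mars
  rot[5] = mallow$marsh
  rot[6] = allow$marshm
  rot[7] = llow$marshma
  rot[8] = low$marshmal
  rot[9] = ow$marshmall
  rot[10] = w$marshmallo
  rot[11] = $marshmallow
Sorted (with $ < everything):
  sorted[0] = $marshmallow  (last char: 'w')
  sorted[1] = allow$marshm  (last char: 'm')
  sorted[2] = arshmallow$m  (last char: 'm')
  sorted[3] = hmallow$mars  (last char: 's')
  sorted[4] = llow$marshma  (last char: 'a')
  sorted[5] = low$marshmal  (last char: 'l')
  sorted[6] = mallow$marsh  (last char: 'h')
  sorted[7] = marshmallow$  (last char: '$')
  sorted[8] = ow$marshmall  (last char: 'l')
  sorted[9] = rshmallow$ma  (last char: 'a')
  sorted[10] = shmallow$mar  (last char: 'r')
  sorted[11] = w$marshmallo  (last char: 'o')
Last column: wmmsalh$laro
Original string S is at sorted index 7

Answer: wmmsalh$laro
7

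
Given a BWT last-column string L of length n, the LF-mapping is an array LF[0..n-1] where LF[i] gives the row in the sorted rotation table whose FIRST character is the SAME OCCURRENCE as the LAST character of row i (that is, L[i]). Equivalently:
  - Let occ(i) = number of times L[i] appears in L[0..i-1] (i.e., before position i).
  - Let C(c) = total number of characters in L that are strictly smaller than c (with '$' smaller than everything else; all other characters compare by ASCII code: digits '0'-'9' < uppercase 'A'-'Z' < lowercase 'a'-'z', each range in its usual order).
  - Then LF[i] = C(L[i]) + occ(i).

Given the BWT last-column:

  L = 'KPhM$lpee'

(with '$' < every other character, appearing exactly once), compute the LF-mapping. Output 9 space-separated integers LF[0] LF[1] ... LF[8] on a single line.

Char counts: '$':1, 'K':1, 'M':1, 'P':1, 'e':2, 'h':1, 'l':1, 'p':1
C (first-col start): C('$')=0, C('K')=1, C('M')=2, C('P')=3, C('e')=4, C('h')=6, C('l')=7, C('p')=8
L[0]='K': occ=0, LF[0]=C('K')+0=1+0=1
L[1]='P': occ=0, LF[1]=C('P')+0=3+0=3
L[2]='h': occ=0, LF[2]=C('h')+0=6+0=6
L[3]='M': occ=0, LF[3]=C('M')+0=2+0=2
L[4]='$': occ=0, LF[4]=C('$')+0=0+0=0
L[5]='l': occ=0, LF[5]=C('l')+0=7+0=7
L[6]='p': occ=0, LF[6]=C('p')+0=8+0=8
L[7]='e': occ=0, LF[7]=C('e')+0=4+0=4
L[8]='e': occ=1, LF[8]=C('e')+1=4+1=5

Answer: 1 3 6 2 0 7 8 4 5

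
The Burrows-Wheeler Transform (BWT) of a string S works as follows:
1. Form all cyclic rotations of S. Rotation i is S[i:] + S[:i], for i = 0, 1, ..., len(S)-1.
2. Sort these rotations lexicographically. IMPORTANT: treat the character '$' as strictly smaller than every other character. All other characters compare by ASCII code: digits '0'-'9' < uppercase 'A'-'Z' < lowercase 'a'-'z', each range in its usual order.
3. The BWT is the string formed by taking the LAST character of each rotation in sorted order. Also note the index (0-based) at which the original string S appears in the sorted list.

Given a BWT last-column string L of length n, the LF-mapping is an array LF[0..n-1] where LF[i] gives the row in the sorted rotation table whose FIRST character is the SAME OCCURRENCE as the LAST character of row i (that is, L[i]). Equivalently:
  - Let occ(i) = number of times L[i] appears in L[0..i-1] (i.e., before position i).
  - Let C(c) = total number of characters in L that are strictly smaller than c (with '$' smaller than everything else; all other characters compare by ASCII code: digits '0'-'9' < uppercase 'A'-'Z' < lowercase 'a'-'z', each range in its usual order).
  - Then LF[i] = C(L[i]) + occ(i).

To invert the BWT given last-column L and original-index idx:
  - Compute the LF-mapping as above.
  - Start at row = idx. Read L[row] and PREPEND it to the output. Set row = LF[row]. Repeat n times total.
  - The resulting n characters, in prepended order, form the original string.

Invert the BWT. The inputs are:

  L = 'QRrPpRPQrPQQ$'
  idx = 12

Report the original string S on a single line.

Answer: rRPPRQQrPQpQ$

Derivation:
LF mapping: 4 8 11 1 10 9 2 5 12 3 6 7 0
Walk LF starting at row 12, prepending L[row]:
  step 1: row=12, L[12]='$', prepend. Next row=LF[12]=0
  step 2: row=0, L[0]='Q', prepend. Next row=LF[0]=4
  step 3: row=4, L[4]='p', prepend. Next row=LF[4]=10
  step 4: row=10, L[10]='Q', prepend. Next row=LF[10]=6
  step 5: row=6, L[6]='P', prepend. Next row=LF[6]=2
  step 6: row=2, L[2]='r', prepend. Next row=LF[2]=11
  step 7: row=11, L[11]='Q', prepend. Next row=LF[11]=7
  step 8: row=7, L[7]='Q', prepend. Next row=LF[7]=5
  step 9: row=5, L[5]='R', prepend. Next row=LF[5]=9
  step 10: row=9, L[9]='P', prepend. Next row=LF[9]=3
  step 11: row=3, L[3]='P', prepend. Next row=LF[3]=1
  step 12: row=1, L[1]='R', prepend. Next row=LF[1]=8
  step 13: row=8, L[8]='r', prepend. Next row=LF[8]=12
Reversed output: rRPPRQQrPQpQ$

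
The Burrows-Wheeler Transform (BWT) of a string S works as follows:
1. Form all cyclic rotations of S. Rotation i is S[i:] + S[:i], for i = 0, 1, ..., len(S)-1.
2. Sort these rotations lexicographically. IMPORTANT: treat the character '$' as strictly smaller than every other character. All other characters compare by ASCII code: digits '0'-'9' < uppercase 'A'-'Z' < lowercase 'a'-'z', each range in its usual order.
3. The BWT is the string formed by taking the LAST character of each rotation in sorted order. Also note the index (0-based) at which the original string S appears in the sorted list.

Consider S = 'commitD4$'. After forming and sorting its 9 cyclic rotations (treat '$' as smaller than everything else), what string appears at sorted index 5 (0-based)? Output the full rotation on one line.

Answer: mitD4$com

Derivation:
All 9 rotations (rotation i = S[i:]+S[:i]):
  rot[0] = commitD4$
  rot[1] = ommitD4$c
  rot[2] = mmitD4$co
  rot[3] = mitD4$com
  rot[4] = itD4$comm
  rot[5] = tD4$commi
  rot[6] = D4$commit
  rot[7] = 4$commitD
  rot[8] = $commitD4
Sorted (with $ < everything):
  sorted[0] = $commitD4
  sorted[1] = 4$commitD
  sorted[2] = D4$commit
  sorted[3] = commitD4$
  sorted[4] = itD4$comm
  sorted[5] = mitD4$com
  sorted[6] = mmitD4$co
  sorted[7] = ommitD4$c
  sorted[8] = tD4$commi
sorted[5] = mitD4$com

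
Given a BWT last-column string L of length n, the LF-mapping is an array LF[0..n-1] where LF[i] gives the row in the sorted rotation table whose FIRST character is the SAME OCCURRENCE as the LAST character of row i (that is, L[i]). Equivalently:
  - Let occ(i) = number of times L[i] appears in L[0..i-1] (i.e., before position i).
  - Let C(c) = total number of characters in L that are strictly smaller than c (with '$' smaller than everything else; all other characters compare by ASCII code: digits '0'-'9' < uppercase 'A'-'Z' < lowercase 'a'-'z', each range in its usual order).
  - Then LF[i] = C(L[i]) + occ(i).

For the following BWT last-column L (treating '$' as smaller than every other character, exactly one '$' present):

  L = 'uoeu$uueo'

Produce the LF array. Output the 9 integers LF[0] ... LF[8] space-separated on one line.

Answer: 5 3 1 6 0 7 8 2 4

Derivation:
Char counts: '$':1, 'e':2, 'o':2, 'u':4
C (first-col start): C('$')=0, C('e')=1, C('o')=3, C('u')=5
L[0]='u': occ=0, LF[0]=C('u')+0=5+0=5
L[1]='o': occ=0, LF[1]=C('o')+0=3+0=3
L[2]='e': occ=0, LF[2]=C('e')+0=1+0=1
L[3]='u': occ=1, LF[3]=C('u')+1=5+1=6
L[4]='$': occ=0, LF[4]=C('$')+0=0+0=0
L[5]='u': occ=2, LF[5]=C('u')+2=5+2=7
L[6]='u': occ=3, LF[6]=C('u')+3=5+3=8
L[7]='e': occ=1, LF[7]=C('e')+1=1+1=2
L[8]='o': occ=1, LF[8]=C('o')+1=3+1=4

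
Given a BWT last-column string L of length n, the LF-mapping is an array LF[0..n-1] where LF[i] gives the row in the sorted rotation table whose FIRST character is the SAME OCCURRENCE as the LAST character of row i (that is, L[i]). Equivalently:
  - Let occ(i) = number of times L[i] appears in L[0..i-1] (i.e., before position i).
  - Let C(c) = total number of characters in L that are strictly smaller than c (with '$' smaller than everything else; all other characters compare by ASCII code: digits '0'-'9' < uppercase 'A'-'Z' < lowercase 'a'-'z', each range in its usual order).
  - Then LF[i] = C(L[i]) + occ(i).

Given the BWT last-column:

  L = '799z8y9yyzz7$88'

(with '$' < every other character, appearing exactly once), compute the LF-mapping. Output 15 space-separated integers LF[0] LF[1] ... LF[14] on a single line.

Char counts: '$':1, '7':2, '8':3, '9':3, 'y':3, 'z':3
C (first-col start): C('$')=0, C('7')=1, C('8')=3, C('9')=6, C('y')=9, C('z')=12
L[0]='7': occ=0, LF[0]=C('7')+0=1+0=1
L[1]='9': occ=0, LF[1]=C('9')+0=6+0=6
L[2]='9': occ=1, LF[2]=C('9')+1=6+1=7
L[3]='z': occ=0, LF[3]=C('z')+0=12+0=12
L[4]='8': occ=0, LF[4]=C('8')+0=3+0=3
L[5]='y': occ=0, LF[5]=C('y')+0=9+0=9
L[6]='9': occ=2, LF[6]=C('9')+2=6+2=8
L[7]='y': occ=1, LF[7]=C('y')+1=9+1=10
L[8]='y': occ=2, LF[8]=C('y')+2=9+2=11
L[9]='z': occ=1, LF[9]=C('z')+1=12+1=13
L[10]='z': occ=2, LF[10]=C('z')+2=12+2=14
L[11]='7': occ=1, LF[11]=C('7')+1=1+1=2
L[12]='$': occ=0, LF[12]=C('$')+0=0+0=0
L[13]='8': occ=1, LF[13]=C('8')+1=3+1=4
L[14]='8': occ=2, LF[14]=C('8')+2=3+2=5

Answer: 1 6 7 12 3 9 8 10 11 13 14 2 0 4 5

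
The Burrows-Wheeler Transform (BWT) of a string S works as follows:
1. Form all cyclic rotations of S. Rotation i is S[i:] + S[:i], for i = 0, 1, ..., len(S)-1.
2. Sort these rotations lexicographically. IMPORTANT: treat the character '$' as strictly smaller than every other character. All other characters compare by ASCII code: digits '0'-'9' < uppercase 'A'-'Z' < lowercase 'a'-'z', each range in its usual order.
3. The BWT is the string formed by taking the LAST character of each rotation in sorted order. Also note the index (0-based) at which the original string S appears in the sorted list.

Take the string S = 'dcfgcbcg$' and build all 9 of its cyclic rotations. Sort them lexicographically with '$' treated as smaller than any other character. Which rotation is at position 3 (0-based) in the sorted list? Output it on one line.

Answer: cfgcbcg$d

Derivation:
All 9 rotations (rotation i = S[i:]+S[:i]):
  rot[0] = dcfgcbcg$
  rot[1] = cfgcbcg$d
  rot[2] = fgcbcg$dc
  rot[3] = gcbcg$dcf
  rot[4] = cbcg$dcfg
  rot[5] = bcg$dcfgc
  rot[6] = cg$dcfgcb
  rot[7] = g$dcfgcbc
  rot[8] = $dcfgcbcg
Sorted (with $ < everything):
  sorted[0] = $dcfgcbcg
  sorted[1] = bcg$dcfgc
  sorted[2] = cbcg$dcfg
  sorted[3] = cfgcbcg$d
  sorted[4] = cg$dcfgcb
  sorted[5] = dcfgcbcg$
  sorted[6] = fgcbcg$dc
  sorted[7] = g$dcfgcbc
  sorted[8] = gcbcg$dcf
sorted[3] = cfgcbcg$d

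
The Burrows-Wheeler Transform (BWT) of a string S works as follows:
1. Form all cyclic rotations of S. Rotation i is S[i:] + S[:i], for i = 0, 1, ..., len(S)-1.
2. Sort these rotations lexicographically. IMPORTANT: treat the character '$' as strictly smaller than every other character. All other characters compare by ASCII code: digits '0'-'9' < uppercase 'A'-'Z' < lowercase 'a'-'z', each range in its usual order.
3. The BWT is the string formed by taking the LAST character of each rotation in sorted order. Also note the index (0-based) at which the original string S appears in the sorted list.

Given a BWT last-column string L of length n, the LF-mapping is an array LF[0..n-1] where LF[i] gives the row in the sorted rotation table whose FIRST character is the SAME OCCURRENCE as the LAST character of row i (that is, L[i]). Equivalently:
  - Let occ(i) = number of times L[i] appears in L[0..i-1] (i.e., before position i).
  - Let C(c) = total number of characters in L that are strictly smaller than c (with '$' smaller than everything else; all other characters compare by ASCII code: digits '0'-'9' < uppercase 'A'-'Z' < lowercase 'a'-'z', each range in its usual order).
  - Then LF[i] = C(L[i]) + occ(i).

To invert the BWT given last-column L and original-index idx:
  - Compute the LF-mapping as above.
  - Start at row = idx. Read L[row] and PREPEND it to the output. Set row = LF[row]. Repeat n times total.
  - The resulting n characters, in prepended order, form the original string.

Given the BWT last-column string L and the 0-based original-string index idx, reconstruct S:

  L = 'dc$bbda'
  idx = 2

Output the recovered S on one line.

LF mapping: 5 4 0 2 3 6 1
Walk LF starting at row 2, prepending L[row]:
  step 1: row=2, L[2]='$', prepend. Next row=LF[2]=0
  step 2: row=0, L[0]='d', prepend. Next row=LF[0]=5
  step 3: row=5, L[5]='d', prepend. Next row=LF[5]=6
  step 4: row=6, L[6]='a', prepend. Next row=LF[6]=1
  step 5: row=1, L[1]='c', prepend. Next row=LF[1]=4
  step 6: row=4, L[4]='b', prepend. Next row=LF[4]=3
  step 7: row=3, L[3]='b', prepend. Next row=LF[3]=2
Reversed output: bbcadd$

Answer: bbcadd$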